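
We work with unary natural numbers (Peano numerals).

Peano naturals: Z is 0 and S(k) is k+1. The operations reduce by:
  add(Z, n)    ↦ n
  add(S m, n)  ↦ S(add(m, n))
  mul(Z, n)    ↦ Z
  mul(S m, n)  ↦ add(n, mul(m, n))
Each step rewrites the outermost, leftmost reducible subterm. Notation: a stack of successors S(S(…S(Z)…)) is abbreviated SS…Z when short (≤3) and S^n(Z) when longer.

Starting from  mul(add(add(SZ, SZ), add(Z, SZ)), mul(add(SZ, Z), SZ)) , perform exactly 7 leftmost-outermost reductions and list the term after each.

  start: mul(add(add(SZ, SZ), add(Z, SZ)), mul(add(SZ, Z), SZ))
  [1] mul(add(S(add(Z, SZ)), add(Z, SZ)), mul(add(SZ, Z), SZ))
  [2] mul(S(add(add(Z, SZ), add(Z, SZ))), mul(add(SZ, Z), SZ))
  [3] add(mul(add(SZ, Z), SZ), mul(add(add(Z, SZ), add(Z, SZ)), mul(add(SZ, Z), SZ)))
  [4] add(mul(S(add(Z, Z)), SZ), mul(add(add(Z, SZ), add(Z, SZ)), mul(add(SZ, Z), SZ)))
  [5] add(add(SZ, mul(add(Z, Z), SZ)), mul(add(add(Z, SZ), add(Z, SZ)), mul(add(SZ, Z), SZ)))
  [6] add(S(add(Z, mul(add(Z, Z), SZ))), mul(add(add(Z, SZ), add(Z, SZ)), mul(add(SZ, Z), SZ)))
  [7] S(add(add(Z, mul(add(Z, Z), SZ)), mul(add(add(Z, SZ), add(Z, SZ)), mul(add(SZ, Z), SZ))))

Answer: after 7 steps: S(add(add(Z, mul(add(Z, Z), SZ)), mul(add(add(Z, SZ), add(Z, SZ)), mul(add(SZ, Z), SZ))))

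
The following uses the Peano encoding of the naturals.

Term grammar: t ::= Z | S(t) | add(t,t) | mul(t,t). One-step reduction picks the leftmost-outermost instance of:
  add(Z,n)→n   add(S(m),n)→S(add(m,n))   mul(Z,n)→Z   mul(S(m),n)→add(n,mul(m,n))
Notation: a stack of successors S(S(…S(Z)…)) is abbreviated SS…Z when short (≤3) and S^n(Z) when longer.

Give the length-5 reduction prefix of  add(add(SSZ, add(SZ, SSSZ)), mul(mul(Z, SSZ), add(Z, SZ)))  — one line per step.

Answer: after 5 steps: S(S(add(add(SZ, SSSZ), mul(mul(Z, SSZ), add(Z, SZ)))))

Working:
  start: add(add(SSZ, add(SZ, SSSZ)), mul(mul(Z, SSZ), add(Z, SZ)))
  [1] add(S(add(SZ, add(SZ, SSSZ))), mul(mul(Z, SSZ), add(Z, SZ)))
  [2] S(add(add(SZ, add(SZ, SSSZ)), mul(mul(Z, SSZ), add(Z, SZ))))
  [3] S(add(S(add(Z, add(SZ, SSSZ))), mul(mul(Z, SSZ), add(Z, SZ))))
  [4] S(S(add(add(Z, add(SZ, SSSZ)), mul(mul(Z, SSZ), add(Z, SZ)))))
  [5] S(S(add(add(SZ, SSSZ), mul(mul(Z, SSZ), add(Z, SZ)))))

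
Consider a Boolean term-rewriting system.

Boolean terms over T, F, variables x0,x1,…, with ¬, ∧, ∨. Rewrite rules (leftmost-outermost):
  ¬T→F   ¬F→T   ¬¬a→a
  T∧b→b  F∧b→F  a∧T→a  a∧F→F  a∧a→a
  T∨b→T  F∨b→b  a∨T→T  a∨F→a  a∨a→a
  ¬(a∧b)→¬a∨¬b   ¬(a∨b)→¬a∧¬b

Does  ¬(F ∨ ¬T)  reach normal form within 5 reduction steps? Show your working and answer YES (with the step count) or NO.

  start: ¬(F ∨ ¬T)
  step 1: ¬F ∧ ¬¬T
  step 2: T ∧ ¬¬T
  step 3: ¬¬T
  step 4: T

Answer: YES — reaches normal form T in 4 ≤ 5 steps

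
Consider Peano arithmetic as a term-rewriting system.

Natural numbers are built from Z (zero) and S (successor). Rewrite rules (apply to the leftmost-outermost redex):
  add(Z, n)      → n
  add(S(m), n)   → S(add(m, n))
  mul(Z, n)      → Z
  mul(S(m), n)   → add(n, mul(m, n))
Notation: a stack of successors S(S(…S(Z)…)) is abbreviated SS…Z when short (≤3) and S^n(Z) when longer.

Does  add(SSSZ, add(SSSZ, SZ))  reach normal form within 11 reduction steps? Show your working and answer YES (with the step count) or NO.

  start: add(SSSZ, add(SSSZ, SZ))
  →1  S(add(SSZ, add(SSSZ, SZ)))
  →2  S(S(add(SZ, add(SSSZ, SZ))))
  →3  S(S(S(add(Z, add(SSSZ, SZ)))))
  →4  S(S(S(add(SSSZ, SZ))))
  →5  S(S(S(S(add(SSZ, SZ)))))
  →6  S(S(S(S(S(add(SZ, SZ))))))
  →7  S(S(S(S(S(S(add(Z, SZ)))))))
  →8  S^7(Z)

Answer: YES — reaches normal form S^7(Z) in 8 ≤ 11 steps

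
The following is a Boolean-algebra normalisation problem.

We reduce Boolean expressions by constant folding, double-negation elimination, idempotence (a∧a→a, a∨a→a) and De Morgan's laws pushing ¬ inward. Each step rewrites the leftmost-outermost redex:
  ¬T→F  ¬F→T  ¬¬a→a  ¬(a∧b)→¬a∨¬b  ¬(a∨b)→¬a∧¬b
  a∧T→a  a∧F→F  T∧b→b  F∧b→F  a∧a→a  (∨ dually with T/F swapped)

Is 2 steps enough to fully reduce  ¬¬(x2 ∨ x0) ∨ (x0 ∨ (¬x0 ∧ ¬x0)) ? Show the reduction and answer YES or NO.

Answer: YES — reaches normal form (x2 ∨ x0) ∨ (x0 ∨ ¬x0) in 2 ≤ 2 steps

Derivation:
  start: ¬¬(x2 ∨ x0) ∨ (x0 ∨ (¬x0 ∧ ¬x0))
  step 1: (x2 ∨ x0) ∨ (x0 ∨ (¬x0 ∧ ¬x0))
  step 2: (x2 ∨ x0) ∨ (x0 ∨ ¬x0)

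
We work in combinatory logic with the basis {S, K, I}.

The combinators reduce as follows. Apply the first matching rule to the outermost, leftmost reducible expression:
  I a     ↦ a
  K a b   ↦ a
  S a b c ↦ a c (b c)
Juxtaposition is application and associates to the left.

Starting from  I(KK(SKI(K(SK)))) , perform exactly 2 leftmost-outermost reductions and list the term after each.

Answer: after 2 steps: K

Working:
  start: I(KK(SKI(K(SK))))
  →1  KK(SKI(K(SK)))
  →2  K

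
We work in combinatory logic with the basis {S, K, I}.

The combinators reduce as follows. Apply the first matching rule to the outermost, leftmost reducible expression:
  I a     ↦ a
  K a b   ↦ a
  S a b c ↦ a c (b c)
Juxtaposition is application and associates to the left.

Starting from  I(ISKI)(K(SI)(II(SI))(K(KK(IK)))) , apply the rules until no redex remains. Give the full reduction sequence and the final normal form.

Answer: normal form = SI(KK)  (in 6 steps)

Working:
  start: I(ISKI)(K(SI)(II(SI))(K(KK(IK))))
  step 1: ISKI(K(SI)(II(SI))(K(KK(IK))))
  step 2: SKI(K(SI)(II(SI))(K(KK(IK))))
  step 3: K(K(SI)(II(SI))(K(KK(IK))))(I(K(SI)(II(SI))(K(KK(IK)))))
  step 4: K(SI)(II(SI))(K(KK(IK)))
  step 5: SI(K(KK(IK)))
  step 6: SI(KK)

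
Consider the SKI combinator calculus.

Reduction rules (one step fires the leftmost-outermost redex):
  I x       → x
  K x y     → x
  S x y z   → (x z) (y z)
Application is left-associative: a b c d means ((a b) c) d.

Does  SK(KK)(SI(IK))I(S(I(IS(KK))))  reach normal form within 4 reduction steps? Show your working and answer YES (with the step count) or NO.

Answer: NO — after 4 steps the term is I(IKI)(S(I(IS(KK)))), not yet normal

Working:
  start: SK(KK)(SI(IK))I(S(I(IS(KK))))
  step 1: K(SI(IK))(KK(SI(IK)))I(S(I(IS(KK))))
  step 2: SI(IK)I(S(I(IS(KK))))
  step 3: II(IKI)(S(I(IS(KK))))
  step 4: I(IKI)(S(I(IS(KK))))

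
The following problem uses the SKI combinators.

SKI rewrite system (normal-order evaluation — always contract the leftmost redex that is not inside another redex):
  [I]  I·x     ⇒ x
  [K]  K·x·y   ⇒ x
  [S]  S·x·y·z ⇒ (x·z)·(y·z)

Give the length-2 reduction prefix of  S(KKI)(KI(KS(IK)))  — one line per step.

Answer: after 2 steps: SKI

Working:
  start: S(KKI)(KI(KS(IK)))
  →1  SK(KI(KS(IK)))
  →2  SKI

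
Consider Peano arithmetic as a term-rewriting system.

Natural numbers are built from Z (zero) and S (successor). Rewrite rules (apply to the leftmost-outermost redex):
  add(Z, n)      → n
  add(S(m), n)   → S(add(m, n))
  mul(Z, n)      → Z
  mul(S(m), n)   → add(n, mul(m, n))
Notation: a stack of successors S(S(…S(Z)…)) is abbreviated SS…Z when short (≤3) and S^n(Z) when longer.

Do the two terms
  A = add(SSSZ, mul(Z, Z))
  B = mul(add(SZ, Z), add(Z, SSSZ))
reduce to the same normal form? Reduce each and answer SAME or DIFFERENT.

Term A:
  start: add(SSSZ, mul(Z, Z))
  →1  S(add(SSZ, mul(Z, Z)))
  →2  S(S(add(SZ, mul(Z, Z))))
  →3  S(S(S(add(Z, mul(Z, Z)))))
  →4  S(S(S(mul(Z, Z))))
  →5  SSSZ

Term B:
  start: mul(add(SZ, Z), add(Z, SSSZ))
  →1  mul(S(add(Z, Z)), add(Z, SSSZ))
  →2  add(add(Z, SSSZ), mul(add(Z, Z), add(Z, SSSZ)))
  →3  add(SSSZ, mul(add(Z, Z), add(Z, SSSZ)))
  →4  S(add(SSZ, mul(add(Z, Z), add(Z, SSSZ))))
  →5  S(S(add(SZ, mul(add(Z, Z), add(Z, SSSZ)))))
  →6  S(S(S(add(Z, mul(add(Z, Z), add(Z, SSSZ))))))
  →7  S(S(S(mul(add(Z, Z), add(Z, SSSZ)))))
  →8  S(S(S(mul(Z, add(Z, SSSZ)))))
  →9  SSSZ

Answer: SAME — A ⇓ SSSZ, B ⇓ SSSZ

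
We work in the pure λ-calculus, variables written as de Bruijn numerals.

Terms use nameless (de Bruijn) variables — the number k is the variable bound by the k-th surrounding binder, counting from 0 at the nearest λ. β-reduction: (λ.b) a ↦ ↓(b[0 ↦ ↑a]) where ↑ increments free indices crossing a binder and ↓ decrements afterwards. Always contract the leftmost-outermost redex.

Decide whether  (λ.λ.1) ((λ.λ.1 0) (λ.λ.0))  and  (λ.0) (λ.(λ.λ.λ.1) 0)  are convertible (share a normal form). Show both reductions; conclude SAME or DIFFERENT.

Term A:
  start: (λ.λ.1) ((λ.λ.1 0) (λ.λ.0))
  →1  λ.(λ.λ.1 0) (λ.λ.0)
  →2  λ.λ.(λ.λ.0) 0
  →3  λ.λ.λ.0

Term B:
  start: (λ.0) (λ.(λ.λ.λ.1) 0)
  →1  λ.(λ.λ.λ.1) 0
  →2  λ.λ.λ.1

Answer: DIFFERENT — A ⇓ λ.λ.λ.0, B ⇓ λ.λ.λ.1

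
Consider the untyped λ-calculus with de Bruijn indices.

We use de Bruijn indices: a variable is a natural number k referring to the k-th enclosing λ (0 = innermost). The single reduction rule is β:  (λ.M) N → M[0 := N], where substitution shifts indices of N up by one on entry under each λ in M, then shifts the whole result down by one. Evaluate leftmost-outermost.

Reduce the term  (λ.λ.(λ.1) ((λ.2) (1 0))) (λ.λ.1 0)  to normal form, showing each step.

  start: (λ.λ.(λ.1) ((λ.2) (1 0))) (λ.λ.1 0)
  →1  λ.(λ.1) ((λ.λ.λ.1 0) ((λ.λ.1 0) 0))
  →2  λ.0

Answer: normal form = λ.0  (in 2 steps)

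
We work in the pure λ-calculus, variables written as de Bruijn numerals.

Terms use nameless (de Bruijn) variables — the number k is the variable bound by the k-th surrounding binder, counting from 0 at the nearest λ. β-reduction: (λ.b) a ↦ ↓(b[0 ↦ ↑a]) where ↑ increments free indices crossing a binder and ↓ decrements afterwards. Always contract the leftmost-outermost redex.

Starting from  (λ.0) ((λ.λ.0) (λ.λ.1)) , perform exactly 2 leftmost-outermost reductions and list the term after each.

  start: (λ.0) ((λ.λ.0) (λ.λ.1))
  →1  (λ.λ.0) (λ.λ.1)
  →2  λ.0

Answer: after 2 steps: λ.0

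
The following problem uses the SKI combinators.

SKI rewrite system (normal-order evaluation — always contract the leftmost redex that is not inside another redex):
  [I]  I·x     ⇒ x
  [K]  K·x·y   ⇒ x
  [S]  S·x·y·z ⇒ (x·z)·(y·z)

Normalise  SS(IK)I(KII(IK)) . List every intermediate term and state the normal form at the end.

Answer: normal form = KI  (in 8 steps)

Derivation:
  start: SS(IK)I(KII(IK))
  step 1: SI(IKI)(KII(IK))
  step 2: I(KII(IK))(IKI(KII(IK)))
  step 3: KII(IK)(IKI(KII(IK)))
  step 4: I(IK)(IKI(KII(IK)))
  step 5: IK(IKI(KII(IK)))
  step 6: K(IKI(KII(IK)))
  step 7: K(KI(KII(IK)))
  step 8: KI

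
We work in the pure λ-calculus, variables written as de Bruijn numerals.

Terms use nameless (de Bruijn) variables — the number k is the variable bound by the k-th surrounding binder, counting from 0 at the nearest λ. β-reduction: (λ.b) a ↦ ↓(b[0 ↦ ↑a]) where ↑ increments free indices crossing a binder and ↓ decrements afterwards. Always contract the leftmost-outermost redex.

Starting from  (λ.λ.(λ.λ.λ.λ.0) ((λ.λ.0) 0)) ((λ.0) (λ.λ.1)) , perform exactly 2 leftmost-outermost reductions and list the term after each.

Answer: after 2 steps: λ.λ.λ.λ.0

Derivation:
  start: (λ.λ.(λ.λ.λ.λ.0) ((λ.λ.0) 0)) ((λ.0) (λ.λ.1))
  [1] λ.(λ.λ.λ.λ.0) ((λ.λ.0) 0)
  [2] λ.λ.λ.λ.0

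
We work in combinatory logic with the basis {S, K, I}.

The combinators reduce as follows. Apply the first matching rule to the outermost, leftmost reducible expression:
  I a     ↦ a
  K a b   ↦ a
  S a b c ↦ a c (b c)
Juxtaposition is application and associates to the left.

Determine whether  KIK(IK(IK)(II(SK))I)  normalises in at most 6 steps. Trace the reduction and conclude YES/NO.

Answer: YES — reaches normal form KI in 5 ≤ 6 steps

Reduction:
  start: KIK(IK(IK)(II(SK))I)
  →1  I(IK(IK)(II(SK))I)
  →2  IK(IK)(II(SK))I
  →3  K(IK)(II(SK))I
  →4  IKI
  →5  KI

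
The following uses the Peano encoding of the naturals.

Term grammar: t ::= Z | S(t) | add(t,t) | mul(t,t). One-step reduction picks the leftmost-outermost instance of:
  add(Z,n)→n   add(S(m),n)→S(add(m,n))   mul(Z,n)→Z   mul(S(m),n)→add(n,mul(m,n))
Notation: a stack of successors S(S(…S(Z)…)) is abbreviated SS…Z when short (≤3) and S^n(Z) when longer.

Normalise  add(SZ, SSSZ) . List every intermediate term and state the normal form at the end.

Answer: normal form = S^4(Z)  (in 2 steps)

Reduction:
  start: add(SZ, SSSZ)
  →1  S(add(Z, SSSZ))
  →2  S^4(Z)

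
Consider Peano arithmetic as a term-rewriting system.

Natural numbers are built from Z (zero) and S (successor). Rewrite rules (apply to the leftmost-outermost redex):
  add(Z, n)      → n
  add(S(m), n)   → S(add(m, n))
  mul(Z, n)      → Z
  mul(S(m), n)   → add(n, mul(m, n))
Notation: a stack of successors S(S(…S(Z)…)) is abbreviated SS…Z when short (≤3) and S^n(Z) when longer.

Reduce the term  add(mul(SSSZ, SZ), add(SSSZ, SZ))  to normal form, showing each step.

  start: add(mul(SSSZ, SZ), add(SSSZ, SZ))
  [1] add(add(SZ, mul(SSZ, SZ)), add(SSSZ, SZ))
  [2] add(S(add(Z, mul(SSZ, SZ))), add(SSSZ, SZ))
  [3] S(add(add(Z, mul(SSZ, SZ)), add(SSSZ, SZ)))
  [4] S(add(mul(SSZ, SZ), add(SSSZ, SZ)))
  [5] S(add(add(SZ, mul(SZ, SZ)), add(SSSZ, SZ)))
  [6] S(add(S(add(Z, mul(SZ, SZ))), add(SSSZ, SZ)))
  [7] S(S(add(add(Z, mul(SZ, SZ)), add(SSSZ, SZ))))
  [8] S(S(add(mul(SZ, SZ), add(SSSZ, SZ))))
  [9] S(S(add(add(SZ, mul(Z, SZ)), add(SSSZ, SZ))))
  [10] S(S(add(S(add(Z, mul(Z, SZ))), add(SSSZ, SZ))))
  [11] S(S(S(add(add(Z, mul(Z, SZ)), add(SSSZ, SZ)))))
  [12] S(S(S(add(mul(Z, SZ), add(SSSZ, SZ)))))
  [13] S(S(S(add(Z, add(SSSZ, SZ)))))
  [14] S(S(S(add(SSSZ, SZ))))
  [15] S(S(S(S(add(SSZ, SZ)))))
  [16] S(S(S(S(S(add(SZ, SZ))))))
  [17] S(S(S(S(S(S(add(Z, SZ)))))))
  [18] S^7(Z)

Answer: normal form = S^7(Z)  (in 18 steps)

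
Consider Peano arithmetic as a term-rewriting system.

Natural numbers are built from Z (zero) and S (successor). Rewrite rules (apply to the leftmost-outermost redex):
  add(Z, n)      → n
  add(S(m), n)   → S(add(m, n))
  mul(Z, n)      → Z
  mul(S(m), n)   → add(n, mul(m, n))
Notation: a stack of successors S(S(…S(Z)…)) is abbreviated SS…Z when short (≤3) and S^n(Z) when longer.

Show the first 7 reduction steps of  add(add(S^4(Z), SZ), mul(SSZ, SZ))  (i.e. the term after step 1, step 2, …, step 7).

Answer: after 7 steps: S(S(S(add(S(add(Z, SZ)), mul(SSZ, SZ)))))

Working:
  start: add(add(S^4(Z), SZ), mul(SSZ, SZ))
  →1  add(S(add(SSSZ, SZ)), mul(SSZ, SZ))
  →2  S(add(add(SSSZ, SZ), mul(SSZ, SZ)))
  →3  S(add(S(add(SSZ, SZ)), mul(SSZ, SZ)))
  →4  S(S(add(add(SSZ, SZ), mul(SSZ, SZ))))
  →5  S(S(add(S(add(SZ, SZ)), mul(SSZ, SZ))))
  →6  S(S(S(add(add(SZ, SZ), mul(SSZ, SZ)))))
  →7  S(S(S(add(S(add(Z, SZ)), mul(SSZ, SZ)))))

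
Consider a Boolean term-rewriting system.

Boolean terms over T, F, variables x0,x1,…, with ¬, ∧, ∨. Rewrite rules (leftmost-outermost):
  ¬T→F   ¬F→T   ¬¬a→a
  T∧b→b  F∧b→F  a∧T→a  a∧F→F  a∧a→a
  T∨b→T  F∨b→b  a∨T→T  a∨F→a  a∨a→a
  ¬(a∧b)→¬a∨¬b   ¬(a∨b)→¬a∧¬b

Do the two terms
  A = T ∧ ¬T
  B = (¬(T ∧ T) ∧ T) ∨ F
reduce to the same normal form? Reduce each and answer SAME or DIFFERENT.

Answer: SAME — A ⇓ F, B ⇓ F

Working:
Term A:
  start: T ∧ ¬T
  [1] ¬T
  [2] F

Term B:
  start: (¬(T ∧ T) ∧ T) ∨ F
  [1] ¬(T ∧ T) ∧ T
  [2] ¬(T ∧ T)
  [3] ¬T ∨ ¬T
  [4] ¬T
  [5] F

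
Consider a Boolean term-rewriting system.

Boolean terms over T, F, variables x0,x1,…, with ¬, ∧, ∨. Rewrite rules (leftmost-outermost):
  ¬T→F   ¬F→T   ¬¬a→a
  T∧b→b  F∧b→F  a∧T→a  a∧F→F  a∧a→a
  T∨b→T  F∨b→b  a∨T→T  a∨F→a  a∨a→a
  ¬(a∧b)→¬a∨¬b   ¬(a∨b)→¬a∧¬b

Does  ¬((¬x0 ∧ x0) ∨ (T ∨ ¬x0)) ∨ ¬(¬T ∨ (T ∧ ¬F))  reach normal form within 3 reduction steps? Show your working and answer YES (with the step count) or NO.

Answer: NO — after 3 steps the term is ((x0 ∨ ¬x0) ∧ ¬(T ∨ ¬x0)) ∨ ¬(¬T ∨ (T ∧ ¬F)), not yet normal

Reduction:
  start: ¬((¬x0 ∧ x0) ∨ (T ∨ ¬x0)) ∨ ¬(¬T ∨ (T ∧ ¬F))
  →1  (¬(¬x0 ∧ x0) ∧ ¬(T ∨ ¬x0)) ∨ ¬(¬T ∨ (T ∧ ¬F))
  →2  ((¬¬x0 ∨ ¬x0) ∧ ¬(T ∨ ¬x0)) ∨ ¬(¬T ∨ (T ∧ ¬F))
  →3  ((x0 ∨ ¬x0) ∧ ¬(T ∨ ¬x0)) ∨ ¬(¬T ∨ (T ∧ ¬F))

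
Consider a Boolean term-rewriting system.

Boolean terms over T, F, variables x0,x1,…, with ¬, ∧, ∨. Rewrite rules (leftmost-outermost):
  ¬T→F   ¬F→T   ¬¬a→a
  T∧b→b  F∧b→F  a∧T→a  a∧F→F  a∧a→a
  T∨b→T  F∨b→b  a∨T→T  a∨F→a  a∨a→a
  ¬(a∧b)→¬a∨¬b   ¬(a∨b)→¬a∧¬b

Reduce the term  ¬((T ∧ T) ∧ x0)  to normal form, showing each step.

Answer: normal form = ¬x0  (in 5 steps)

Reduction:
  start: ¬((T ∧ T) ∧ x0)
  →1  ¬(T ∧ T) ∨ ¬x0
  →2  (¬T ∨ ¬T) ∨ ¬x0
  →3  ¬T ∨ ¬x0
  →4  F ∨ ¬x0
  →5  ¬x0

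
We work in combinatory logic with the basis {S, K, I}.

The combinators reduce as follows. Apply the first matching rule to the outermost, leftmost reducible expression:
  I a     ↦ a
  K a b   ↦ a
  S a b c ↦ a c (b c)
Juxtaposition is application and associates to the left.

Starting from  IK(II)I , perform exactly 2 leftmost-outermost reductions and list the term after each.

Answer: after 2 steps: II

Reduction:
  start: IK(II)I
  [1] K(II)I
  [2] II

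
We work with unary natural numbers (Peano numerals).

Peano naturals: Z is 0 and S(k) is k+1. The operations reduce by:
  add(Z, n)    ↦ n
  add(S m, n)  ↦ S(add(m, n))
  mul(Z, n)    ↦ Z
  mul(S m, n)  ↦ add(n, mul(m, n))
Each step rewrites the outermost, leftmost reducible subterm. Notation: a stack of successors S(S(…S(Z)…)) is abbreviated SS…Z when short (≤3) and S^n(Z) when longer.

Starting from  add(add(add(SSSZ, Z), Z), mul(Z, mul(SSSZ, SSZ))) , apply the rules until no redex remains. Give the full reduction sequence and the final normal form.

  start: add(add(add(SSSZ, Z), Z), mul(Z, mul(SSSZ, SSZ)))
  [1] add(add(S(add(SSZ, Z)), Z), mul(Z, mul(SSSZ, SSZ)))
  [2] add(S(add(add(SSZ, Z), Z)), mul(Z, mul(SSSZ, SSZ)))
  [3] S(add(add(add(SSZ, Z), Z), mul(Z, mul(SSSZ, SSZ))))
  [4] S(add(add(S(add(SZ, Z)), Z), mul(Z, mul(SSSZ, SSZ))))
  [5] S(add(S(add(add(SZ, Z), Z)), mul(Z, mul(SSSZ, SSZ))))
  [6] S(S(add(add(add(SZ, Z), Z), mul(Z, mul(SSSZ, SSZ)))))
  [7] S(S(add(add(S(add(Z, Z)), Z), mul(Z, mul(SSSZ, SSZ)))))
  [8] S(S(add(S(add(add(Z, Z), Z)), mul(Z, mul(SSSZ, SSZ)))))
  [9] S(S(S(add(add(add(Z, Z), Z), mul(Z, mul(SSSZ, SSZ))))))
  [10] S(S(S(add(add(Z, Z), mul(Z, mul(SSSZ, SSZ))))))
  [11] S(S(S(add(Z, mul(Z, mul(SSSZ, SSZ))))))
  [12] S(S(S(mul(Z, mul(SSSZ, SSZ)))))
  [13] SSSZ

Answer: normal form = SSSZ  (in 13 steps)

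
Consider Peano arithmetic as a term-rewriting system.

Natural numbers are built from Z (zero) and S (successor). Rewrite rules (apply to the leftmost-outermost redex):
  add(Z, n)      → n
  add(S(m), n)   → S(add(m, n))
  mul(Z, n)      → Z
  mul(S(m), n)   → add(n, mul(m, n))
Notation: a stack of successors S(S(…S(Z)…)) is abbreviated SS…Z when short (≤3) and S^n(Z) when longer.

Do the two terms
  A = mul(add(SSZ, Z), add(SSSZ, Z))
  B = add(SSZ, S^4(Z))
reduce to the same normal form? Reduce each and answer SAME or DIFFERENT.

Answer: SAME — A ⇓ S^6(Z), B ⇓ S^6(Z)

Working:
Term A:
  start: mul(add(SSZ, Z), add(SSSZ, Z))
  step 1: mul(S(add(SZ, Z)), add(SSSZ, Z))
  step 2: add(add(SSSZ, Z), mul(add(SZ, Z), add(SSSZ, Z)))
  step 3: add(S(add(SSZ, Z)), mul(add(SZ, Z), add(SSSZ, Z)))
  step 4: S(add(add(SSZ, Z), mul(add(SZ, Z), add(SSSZ, Z))))
  step 5: S(add(S(add(SZ, Z)), mul(add(SZ, Z), add(SSSZ, Z))))
  step 6: S(S(add(add(SZ, Z), mul(add(SZ, Z), add(SSSZ, Z)))))
  step 7: S(S(add(S(add(Z, Z)), mul(add(SZ, Z), add(SSSZ, Z)))))
  step 8: S(S(S(add(add(Z, Z), mul(add(SZ, Z), add(SSSZ, Z))))))
  step 9: S(S(S(add(Z, mul(add(SZ, Z), add(SSSZ, Z))))))
  step 10: S(S(S(mul(add(SZ, Z), add(SSSZ, Z)))))
  step 11: S(S(S(mul(S(add(Z, Z)), add(SSSZ, Z)))))
  step 12: S(S(S(add(add(SSSZ, Z), mul(add(Z, Z), add(SSSZ, Z))))))
  step 13: S(S(S(add(S(add(SSZ, Z)), mul(add(Z, Z), add(SSSZ, Z))))))
  step 14: S(S(S(S(add(add(SSZ, Z), mul(add(Z, Z), add(SSSZ, Z)))))))
  step 15: S(S(S(S(add(S(add(SZ, Z)), mul(add(Z, Z), add(SSSZ, Z)))))))
  step 16: S(S(S(S(S(add(add(SZ, Z), mul(add(Z, Z), add(SSSZ, Z))))))))
  step 17: S(S(S(S(S(add(S(add(Z, Z)), mul(add(Z, Z), add(SSSZ, Z))))))))
  step 18: S(S(S(S(S(S(add(add(Z, Z), mul(add(Z, Z), add(SSSZ, Z)))))))))
  step 19: S(S(S(S(S(S(add(Z, mul(add(Z, Z), add(SSSZ, Z)))))))))
  step 20: S(S(S(S(S(S(mul(add(Z, Z), add(SSSZ, Z))))))))
  step 21: S(S(S(S(S(S(mul(Z, add(SSSZ, Z))))))))
  step 22: S^6(Z)

Term B:
  start: add(SSZ, S^4(Z))
  step 1: S(add(SZ, S^4(Z)))
  step 2: S(S(add(Z, S^4(Z))))
  step 3: S^6(Z)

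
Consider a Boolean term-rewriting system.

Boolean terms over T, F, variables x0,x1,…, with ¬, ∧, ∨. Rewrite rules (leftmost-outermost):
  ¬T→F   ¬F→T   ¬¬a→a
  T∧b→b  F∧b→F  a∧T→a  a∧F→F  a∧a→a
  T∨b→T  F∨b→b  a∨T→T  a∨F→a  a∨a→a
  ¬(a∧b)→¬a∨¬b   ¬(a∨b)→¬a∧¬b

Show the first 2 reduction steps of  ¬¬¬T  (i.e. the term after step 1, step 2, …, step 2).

Answer: after 2 steps: F

Working:
  start: ¬¬¬T
  [1] ¬T
  [2] F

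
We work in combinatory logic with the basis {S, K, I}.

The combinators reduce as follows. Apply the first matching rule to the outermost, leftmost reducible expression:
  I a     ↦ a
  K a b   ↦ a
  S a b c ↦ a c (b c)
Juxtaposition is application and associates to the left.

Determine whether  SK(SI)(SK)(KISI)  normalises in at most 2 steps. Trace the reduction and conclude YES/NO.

  start: SK(SI)(SK)(KISI)
  →1  K(SK)(SI(SK))(KISI)
  →2  SK(KISI)

Answer: NO — after 2 steps the term is SK(KISI), not yet normal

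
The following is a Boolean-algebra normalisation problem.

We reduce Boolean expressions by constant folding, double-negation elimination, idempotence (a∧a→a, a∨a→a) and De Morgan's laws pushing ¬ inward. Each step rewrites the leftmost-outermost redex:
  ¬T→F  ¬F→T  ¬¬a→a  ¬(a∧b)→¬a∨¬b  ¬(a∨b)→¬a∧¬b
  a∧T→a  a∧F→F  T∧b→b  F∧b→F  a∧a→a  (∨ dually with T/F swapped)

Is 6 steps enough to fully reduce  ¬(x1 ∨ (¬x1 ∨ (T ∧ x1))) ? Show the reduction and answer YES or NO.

  start: ¬(x1 ∨ (¬x1 ∨ (T ∧ x1)))
  step 1: ¬x1 ∧ ¬(¬x1 ∨ (T ∧ x1))
  step 2: ¬x1 ∧ (¬¬x1 ∧ ¬(T ∧ x1))
  step 3: ¬x1 ∧ (x1 ∧ ¬(T ∧ x1))
  step 4: ¬x1 ∧ (x1 ∧ (¬T ∨ ¬x1))
  step 5: ¬x1 ∧ (x1 ∧ (F ∨ ¬x1))
  step 6: ¬x1 ∧ (x1 ∧ ¬x1)

Answer: YES — reaches normal form ¬x1 ∧ (x1 ∧ ¬x1) in 6 ≤ 6 steps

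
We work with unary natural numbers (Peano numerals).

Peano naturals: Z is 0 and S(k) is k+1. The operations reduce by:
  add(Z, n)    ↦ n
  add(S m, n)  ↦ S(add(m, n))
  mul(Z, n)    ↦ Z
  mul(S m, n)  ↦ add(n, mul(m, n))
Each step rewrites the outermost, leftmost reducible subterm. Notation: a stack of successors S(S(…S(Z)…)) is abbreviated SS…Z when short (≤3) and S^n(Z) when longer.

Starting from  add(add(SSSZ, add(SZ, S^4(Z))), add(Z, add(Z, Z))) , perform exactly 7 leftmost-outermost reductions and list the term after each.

Answer: after 7 steps: S(S(S(add(add(SZ, S^4(Z)), add(Z, add(Z, Z))))))

Working:
  start: add(add(SSSZ, add(SZ, S^4(Z))), add(Z, add(Z, Z)))
  step 1: add(S(add(SSZ, add(SZ, S^4(Z)))), add(Z, add(Z, Z)))
  step 2: S(add(add(SSZ, add(SZ, S^4(Z))), add(Z, add(Z, Z))))
  step 3: S(add(S(add(SZ, add(SZ, S^4(Z)))), add(Z, add(Z, Z))))
  step 4: S(S(add(add(SZ, add(SZ, S^4(Z))), add(Z, add(Z, Z)))))
  step 5: S(S(add(S(add(Z, add(SZ, S^4(Z)))), add(Z, add(Z, Z)))))
  step 6: S(S(S(add(add(Z, add(SZ, S^4(Z))), add(Z, add(Z, Z))))))
  step 7: S(S(S(add(add(SZ, S^4(Z)), add(Z, add(Z, Z))))))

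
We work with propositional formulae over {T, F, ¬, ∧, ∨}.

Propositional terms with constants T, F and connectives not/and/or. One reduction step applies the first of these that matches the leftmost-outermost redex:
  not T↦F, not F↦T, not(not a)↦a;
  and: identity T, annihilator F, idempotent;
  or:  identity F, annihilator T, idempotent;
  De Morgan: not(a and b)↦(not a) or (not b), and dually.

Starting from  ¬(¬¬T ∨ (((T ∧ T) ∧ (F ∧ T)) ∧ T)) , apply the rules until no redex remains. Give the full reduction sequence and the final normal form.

  start: ¬(¬¬T ∨ (((T ∧ T) ∧ (F ∧ T)) ∧ T))
  step 1: ¬¬¬T ∧ ¬(((T ∧ T) ∧ (F ∧ T)) ∧ T)
  step 2: ¬T ∧ ¬(((T ∧ T) ∧ (F ∧ T)) ∧ T)
  step 3: F ∧ ¬(((T ∧ T) ∧ (F ∧ T)) ∧ T)
  step 4: F

Answer: normal form = F  (in 4 steps)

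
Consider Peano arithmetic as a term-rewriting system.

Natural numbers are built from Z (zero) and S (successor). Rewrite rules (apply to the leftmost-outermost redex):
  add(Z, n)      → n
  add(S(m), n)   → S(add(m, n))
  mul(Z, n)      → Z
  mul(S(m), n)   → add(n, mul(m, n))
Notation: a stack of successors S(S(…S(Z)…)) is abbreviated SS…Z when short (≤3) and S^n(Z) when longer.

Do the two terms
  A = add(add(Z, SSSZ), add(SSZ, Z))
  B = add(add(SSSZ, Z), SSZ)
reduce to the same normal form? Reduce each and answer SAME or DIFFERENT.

Term A:
  start: add(add(Z, SSSZ), add(SSZ, Z))
  →1  add(SSSZ, add(SSZ, Z))
  →2  S(add(SSZ, add(SSZ, Z)))
  →3  S(S(add(SZ, add(SSZ, Z))))
  →4  S(S(S(add(Z, add(SSZ, Z)))))
  →5  S(S(S(add(SSZ, Z))))
  →6  S(S(S(S(add(SZ, Z)))))
  →7  S(S(S(S(S(add(Z, Z))))))
  →8  S^5(Z)

Term B:
  start: add(add(SSSZ, Z), SSZ)
  →1  add(S(add(SSZ, Z)), SSZ)
  →2  S(add(add(SSZ, Z), SSZ))
  →3  S(add(S(add(SZ, Z)), SSZ))
  →4  S(S(add(add(SZ, Z), SSZ)))
  →5  S(S(add(S(add(Z, Z)), SSZ)))
  →6  S(S(S(add(add(Z, Z), SSZ))))
  →7  S(S(S(add(Z, SSZ))))
  →8  S^5(Z)

Answer: SAME — A ⇓ S^5(Z), B ⇓ S^5(Z)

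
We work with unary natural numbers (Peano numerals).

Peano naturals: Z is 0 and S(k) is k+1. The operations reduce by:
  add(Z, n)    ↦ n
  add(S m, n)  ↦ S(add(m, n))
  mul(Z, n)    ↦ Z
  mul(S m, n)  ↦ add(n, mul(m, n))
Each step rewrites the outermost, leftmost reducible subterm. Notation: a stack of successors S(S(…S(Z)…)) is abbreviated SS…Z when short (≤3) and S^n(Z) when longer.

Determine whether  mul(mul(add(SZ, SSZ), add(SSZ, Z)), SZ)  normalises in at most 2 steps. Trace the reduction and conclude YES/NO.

Answer: NO — after 2 steps the term is mul(add(add(SSZ, Z), mul(add(Z, SSZ), add(SSZ, Z))), SZ), not yet normal

Reduction:
  start: mul(mul(add(SZ, SSZ), add(SSZ, Z)), SZ)
  [1] mul(mul(S(add(Z, SSZ)), add(SSZ, Z)), SZ)
  [2] mul(add(add(SSZ, Z), mul(add(Z, SSZ), add(SSZ, Z))), SZ)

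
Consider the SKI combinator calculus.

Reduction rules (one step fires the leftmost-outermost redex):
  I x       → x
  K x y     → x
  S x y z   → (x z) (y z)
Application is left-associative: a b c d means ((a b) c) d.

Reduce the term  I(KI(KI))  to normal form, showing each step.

  start: I(KI(KI))
  →1  KI(KI)
  →2  I

Answer: normal form = I  (in 2 steps)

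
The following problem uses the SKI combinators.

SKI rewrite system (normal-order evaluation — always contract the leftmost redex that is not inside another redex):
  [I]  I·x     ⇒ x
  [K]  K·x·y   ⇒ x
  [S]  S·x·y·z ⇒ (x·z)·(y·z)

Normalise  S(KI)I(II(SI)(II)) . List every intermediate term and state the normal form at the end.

Answer: normal form = SII  (in 7 steps)

Working:
  start: S(KI)I(II(SI)(II))
  →1  KI(II(SI)(II))(I(II(SI)(II)))
  →2  I(I(II(SI)(II)))
  →3  I(II(SI)(II))
  →4  II(SI)(II)
  →5  I(SI)(II)
  →6  SI(II)
  →7  SII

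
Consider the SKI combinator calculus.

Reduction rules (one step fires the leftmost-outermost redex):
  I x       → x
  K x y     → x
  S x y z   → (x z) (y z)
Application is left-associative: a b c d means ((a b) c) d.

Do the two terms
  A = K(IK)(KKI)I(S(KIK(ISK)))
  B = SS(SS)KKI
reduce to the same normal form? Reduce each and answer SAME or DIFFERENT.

Answer: DIFFERENT — A ⇓ I, B ⇓ KI

Derivation:
Term A:
  start: K(IK)(KKI)I(S(KIK(ISK)))
  step 1: IKI(S(KIK(ISK)))
  step 2: KI(S(KIK(ISK)))
  step 3: I

Term B:
  start: SS(SS)KKI
  step 1: SK(SSK)KI
  step 2: KK(SSKK)I
  step 3: KI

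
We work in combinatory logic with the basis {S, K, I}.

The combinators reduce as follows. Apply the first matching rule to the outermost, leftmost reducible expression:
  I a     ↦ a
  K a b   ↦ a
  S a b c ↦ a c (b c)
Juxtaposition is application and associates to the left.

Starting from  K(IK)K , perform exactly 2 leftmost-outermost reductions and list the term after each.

  start: K(IK)K
  →1  IK
  →2  K

Answer: after 2 steps: K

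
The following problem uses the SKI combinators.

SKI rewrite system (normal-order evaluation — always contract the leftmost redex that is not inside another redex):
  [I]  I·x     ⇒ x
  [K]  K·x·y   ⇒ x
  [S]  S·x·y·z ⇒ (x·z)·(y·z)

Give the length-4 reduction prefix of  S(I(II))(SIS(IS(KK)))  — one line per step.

  start: S(I(II))(SIS(IS(KK)))
  [1] S(II)(SIS(IS(KK)))
  [2] SI(SIS(IS(KK)))
  [3] SI(I(IS(KK))(S(IS(KK))))
  [4] SI(IS(KK)(S(IS(KK))))

Answer: after 4 steps: SI(IS(KK)(S(IS(KK))))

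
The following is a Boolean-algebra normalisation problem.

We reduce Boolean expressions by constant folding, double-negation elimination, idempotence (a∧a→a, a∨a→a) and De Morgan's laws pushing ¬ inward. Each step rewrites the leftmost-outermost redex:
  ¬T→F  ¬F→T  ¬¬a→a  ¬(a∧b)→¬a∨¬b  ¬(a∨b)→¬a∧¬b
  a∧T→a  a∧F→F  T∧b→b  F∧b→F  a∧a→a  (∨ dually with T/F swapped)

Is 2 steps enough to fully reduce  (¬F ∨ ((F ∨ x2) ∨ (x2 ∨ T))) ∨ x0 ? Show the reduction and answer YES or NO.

  start: (¬F ∨ ((F ∨ x2) ∨ (x2 ∨ T))) ∨ x0
  step 1: (T ∨ ((F ∨ x2) ∨ (x2 ∨ T))) ∨ x0
  step 2: T ∨ x0

Answer: NO — after 2 steps the term is T ∨ x0, not yet normal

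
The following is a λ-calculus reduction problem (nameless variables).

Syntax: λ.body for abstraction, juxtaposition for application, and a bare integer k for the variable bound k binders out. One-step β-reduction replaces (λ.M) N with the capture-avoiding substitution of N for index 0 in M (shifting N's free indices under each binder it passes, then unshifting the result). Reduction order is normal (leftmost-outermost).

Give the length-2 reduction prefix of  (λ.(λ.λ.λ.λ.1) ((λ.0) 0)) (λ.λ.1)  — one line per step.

  start: (λ.(λ.λ.λ.λ.1) ((λ.0) 0)) (λ.λ.1)
  →1  (λ.λ.λ.λ.1) ((λ.0) (λ.λ.1))
  →2  λ.λ.λ.1

Answer: after 2 steps: λ.λ.λ.1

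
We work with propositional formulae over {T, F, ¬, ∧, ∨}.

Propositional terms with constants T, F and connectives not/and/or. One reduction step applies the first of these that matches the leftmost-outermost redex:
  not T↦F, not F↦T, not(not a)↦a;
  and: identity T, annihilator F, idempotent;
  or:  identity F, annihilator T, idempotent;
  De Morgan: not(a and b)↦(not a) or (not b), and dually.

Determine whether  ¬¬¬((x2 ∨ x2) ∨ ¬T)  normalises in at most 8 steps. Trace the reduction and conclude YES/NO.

  start: ¬¬¬((x2 ∨ x2) ∨ ¬T)
  →1  ¬((x2 ∨ x2) ∨ ¬T)
  →2  ¬(x2 ∨ x2) ∧ ¬¬T
  →3  (¬x2 ∧ ¬x2) ∧ ¬¬T
  →4  ¬x2 ∧ ¬¬T
  →5  ¬x2 ∧ T
  →6  ¬x2

Answer: YES — reaches normal form ¬x2 in 6 ≤ 8 steps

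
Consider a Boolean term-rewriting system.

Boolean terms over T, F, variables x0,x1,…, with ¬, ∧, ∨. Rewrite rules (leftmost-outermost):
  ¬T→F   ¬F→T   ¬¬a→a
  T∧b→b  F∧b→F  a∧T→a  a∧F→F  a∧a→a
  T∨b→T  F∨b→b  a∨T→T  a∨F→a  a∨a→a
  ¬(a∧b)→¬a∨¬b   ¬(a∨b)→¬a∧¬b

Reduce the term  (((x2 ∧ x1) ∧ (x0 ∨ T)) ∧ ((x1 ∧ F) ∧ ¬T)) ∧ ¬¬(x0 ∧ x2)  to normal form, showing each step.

  start: (((x2 ∧ x1) ∧ (x0 ∨ T)) ∧ ((x1 ∧ F) ∧ ¬T)) ∧ ¬¬(x0 ∧ x2)
  [1] (((x2 ∧ x1) ∧ T) ∧ ((x1 ∧ F) ∧ ¬T)) ∧ ¬¬(x0 ∧ x2)
  [2] ((x2 ∧ x1) ∧ ((x1 ∧ F) ∧ ¬T)) ∧ ¬¬(x0 ∧ x2)
  [3] ((x2 ∧ x1) ∧ (F ∧ ¬T)) ∧ ¬¬(x0 ∧ x2)
  [4] ((x2 ∧ x1) ∧ F) ∧ ¬¬(x0 ∧ x2)
  [5] F ∧ ¬¬(x0 ∧ x2)
  [6] F

Answer: normal form = F  (in 6 steps)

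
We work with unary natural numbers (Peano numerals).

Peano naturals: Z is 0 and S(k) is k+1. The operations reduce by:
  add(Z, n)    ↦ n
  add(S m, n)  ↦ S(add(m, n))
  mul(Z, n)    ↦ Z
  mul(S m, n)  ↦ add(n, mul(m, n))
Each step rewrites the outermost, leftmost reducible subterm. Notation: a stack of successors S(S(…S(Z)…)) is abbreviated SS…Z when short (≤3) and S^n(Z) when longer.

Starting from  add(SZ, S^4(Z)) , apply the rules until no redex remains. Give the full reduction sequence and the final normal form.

Answer: normal form = S^5(Z)  (in 2 steps)

Derivation:
  start: add(SZ, S^4(Z))
  step 1: S(add(Z, S^4(Z)))
  step 2: S^5(Z)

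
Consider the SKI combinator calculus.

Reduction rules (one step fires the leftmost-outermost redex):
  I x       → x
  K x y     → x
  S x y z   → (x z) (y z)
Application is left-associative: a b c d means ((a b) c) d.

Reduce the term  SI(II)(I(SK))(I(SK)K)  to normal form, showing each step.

Answer: normal form = SKK  (in 6 steps)

Working:
  start: SI(II)(I(SK))(I(SK)K)
  →1  I(I(SK))(II(I(SK)))(I(SK)K)
  →2  I(SK)(II(I(SK)))(I(SK)K)
  →3  SK(II(I(SK)))(I(SK)K)
  →4  K(I(SK)K)(II(I(SK))(I(SK)K))
  →5  I(SK)K
  →6  SKK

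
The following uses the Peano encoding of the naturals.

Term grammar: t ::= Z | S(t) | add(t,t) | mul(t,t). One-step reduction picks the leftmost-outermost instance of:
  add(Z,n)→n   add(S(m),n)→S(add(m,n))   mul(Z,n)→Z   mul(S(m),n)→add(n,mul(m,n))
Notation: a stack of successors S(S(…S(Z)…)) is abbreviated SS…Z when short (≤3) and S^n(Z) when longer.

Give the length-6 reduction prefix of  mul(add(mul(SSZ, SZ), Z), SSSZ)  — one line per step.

  start: mul(add(mul(SSZ, SZ), Z), SSSZ)
  [1] mul(add(add(SZ, mul(SZ, SZ)), Z), SSSZ)
  [2] mul(add(S(add(Z, mul(SZ, SZ))), Z), SSSZ)
  [3] mul(S(add(add(Z, mul(SZ, SZ)), Z)), SSSZ)
  [4] add(SSSZ, mul(add(add(Z, mul(SZ, SZ)), Z), SSSZ))
  [5] S(add(SSZ, mul(add(add(Z, mul(SZ, SZ)), Z), SSSZ)))
  [6] S(S(add(SZ, mul(add(add(Z, mul(SZ, SZ)), Z), SSSZ))))

Answer: after 6 steps: S(S(add(SZ, mul(add(add(Z, mul(SZ, SZ)), Z), SSSZ))))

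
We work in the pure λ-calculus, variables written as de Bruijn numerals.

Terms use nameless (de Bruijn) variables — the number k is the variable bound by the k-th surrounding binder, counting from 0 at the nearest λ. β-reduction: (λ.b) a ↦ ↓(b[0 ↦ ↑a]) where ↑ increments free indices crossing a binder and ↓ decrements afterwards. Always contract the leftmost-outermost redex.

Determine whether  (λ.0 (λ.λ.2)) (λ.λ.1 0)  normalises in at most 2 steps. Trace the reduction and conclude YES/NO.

Answer: NO — after 2 steps the term is λ.(λ.λ.λ.λ.1 0) 0, not yet normal

Derivation:
  start: (λ.0 (λ.λ.2)) (λ.λ.1 0)
  →1  (λ.λ.1 0) (λ.λ.λ.λ.1 0)
  →2  λ.(λ.λ.λ.λ.1 0) 0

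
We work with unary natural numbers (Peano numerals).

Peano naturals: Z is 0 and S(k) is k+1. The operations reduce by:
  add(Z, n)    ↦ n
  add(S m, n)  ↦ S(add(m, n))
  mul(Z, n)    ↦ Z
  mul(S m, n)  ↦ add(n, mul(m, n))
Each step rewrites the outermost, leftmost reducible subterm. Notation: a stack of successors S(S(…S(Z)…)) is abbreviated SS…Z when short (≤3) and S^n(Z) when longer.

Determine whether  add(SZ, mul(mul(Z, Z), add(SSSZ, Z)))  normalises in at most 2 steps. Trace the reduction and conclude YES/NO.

Answer: NO — after 2 steps the term is S(mul(mul(Z, Z), add(SSSZ, Z))), not yet normal

Reduction:
  start: add(SZ, mul(mul(Z, Z), add(SSSZ, Z)))
  →1  S(add(Z, mul(mul(Z, Z), add(SSSZ, Z))))
  →2  S(mul(mul(Z, Z), add(SSSZ, Z)))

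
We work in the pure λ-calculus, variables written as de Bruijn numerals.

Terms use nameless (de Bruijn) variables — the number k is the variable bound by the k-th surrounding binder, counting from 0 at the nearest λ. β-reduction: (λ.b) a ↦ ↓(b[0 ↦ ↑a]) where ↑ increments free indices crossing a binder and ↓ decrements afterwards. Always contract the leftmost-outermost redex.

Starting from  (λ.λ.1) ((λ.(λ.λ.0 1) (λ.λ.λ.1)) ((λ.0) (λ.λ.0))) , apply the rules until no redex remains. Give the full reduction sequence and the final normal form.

Answer: normal form = λ.λ.0 (λ.λ.λ.1)  (in 3 steps)

Reduction:
  start: (λ.λ.1) ((λ.(λ.λ.0 1) (λ.λ.λ.1)) ((λ.0) (λ.λ.0)))
  [1] λ.(λ.(λ.λ.0 1) (λ.λ.λ.1)) ((λ.0) (λ.λ.0))
  [2] λ.(λ.λ.0 1) (λ.λ.λ.1)
  [3] λ.λ.0 (λ.λ.λ.1)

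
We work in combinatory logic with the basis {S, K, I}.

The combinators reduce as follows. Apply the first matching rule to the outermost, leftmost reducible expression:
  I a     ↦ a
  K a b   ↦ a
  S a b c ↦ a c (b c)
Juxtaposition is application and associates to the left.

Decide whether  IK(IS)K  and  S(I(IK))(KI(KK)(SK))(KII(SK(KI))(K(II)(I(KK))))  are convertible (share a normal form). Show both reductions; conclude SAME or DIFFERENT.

Answer: DIFFERENT — A ⇓ S, B ⇓ I

Derivation:
Term A:
  start: IK(IS)K
  [1] K(IS)K
  [2] IS
  [3] S

Term B:
  start: S(I(IK))(KI(KK)(SK))(KII(SK(KI))(K(II)(I(KK))))
  [1] I(IK)(KII(SK(KI))(K(II)(I(KK))))(KI(KK)(SK)(KII(SK(KI))(K(II)(I(KK)))))
  [2] IK(KII(SK(KI))(K(II)(I(KK))))(KI(KK)(SK)(KII(SK(KI))(K(II)(I(KK)))))
  [3] K(KII(SK(KI))(K(II)(I(KK))))(KI(KK)(SK)(KII(SK(KI))(K(II)(I(KK)))))
  [4] KII(SK(KI))(K(II)(I(KK)))
  [5] I(SK(KI))(K(II)(I(KK)))
  [6] SK(KI)(K(II)(I(KK)))
  [7] K(K(II)(I(KK)))(KI(K(II)(I(KK))))
  [8] K(II)(I(KK))
  [9] II
  [10] I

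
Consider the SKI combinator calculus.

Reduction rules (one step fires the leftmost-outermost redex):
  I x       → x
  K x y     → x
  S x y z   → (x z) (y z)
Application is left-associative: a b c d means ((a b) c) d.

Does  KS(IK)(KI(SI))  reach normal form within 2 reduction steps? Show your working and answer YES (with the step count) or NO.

Answer: YES — reaches normal form SI in 2 ≤ 2 steps

Reduction:
  start: KS(IK)(KI(SI))
  →1  S(KI(SI))
  →2  SI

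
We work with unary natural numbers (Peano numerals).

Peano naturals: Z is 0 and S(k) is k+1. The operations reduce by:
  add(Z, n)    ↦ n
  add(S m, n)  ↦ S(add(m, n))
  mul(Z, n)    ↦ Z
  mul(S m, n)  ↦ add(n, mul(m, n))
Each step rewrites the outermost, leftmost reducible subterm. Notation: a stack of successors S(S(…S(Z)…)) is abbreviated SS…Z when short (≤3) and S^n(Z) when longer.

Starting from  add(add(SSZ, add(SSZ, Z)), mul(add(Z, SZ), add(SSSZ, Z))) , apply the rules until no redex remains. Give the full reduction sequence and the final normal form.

Answer: normal form = S^7(Z)  (in 22 steps)

Working:
  start: add(add(SSZ, add(SSZ, Z)), mul(add(Z, SZ), add(SSSZ, Z)))
  →1  add(S(add(SZ, add(SSZ, Z))), mul(add(Z, SZ), add(SSSZ, Z)))
  →2  S(add(add(SZ, add(SSZ, Z)), mul(add(Z, SZ), add(SSSZ, Z))))
  →3  S(add(S(add(Z, add(SSZ, Z))), mul(add(Z, SZ), add(SSSZ, Z))))
  →4  S(S(add(add(Z, add(SSZ, Z)), mul(add(Z, SZ), add(SSSZ, Z)))))
  →5  S(S(add(add(SSZ, Z), mul(add(Z, SZ), add(SSSZ, Z)))))
  →6  S(S(add(S(add(SZ, Z)), mul(add(Z, SZ), add(SSSZ, Z)))))
  →7  S(S(S(add(add(SZ, Z), mul(add(Z, SZ), add(SSSZ, Z))))))
  →8  S(S(S(add(S(add(Z, Z)), mul(add(Z, SZ), add(SSSZ, Z))))))
  →9  S(S(S(S(add(add(Z, Z), mul(add(Z, SZ), add(SSSZ, Z)))))))
  →10  S(S(S(S(add(Z, mul(add(Z, SZ), add(SSSZ, Z)))))))
  →11  S(S(S(S(mul(add(Z, SZ), add(SSSZ, Z))))))
  →12  S(S(S(S(mul(SZ, add(SSSZ, Z))))))
  →13  S(S(S(S(add(add(SSSZ, Z), mul(Z, add(SSSZ, Z)))))))
  →14  S(S(S(S(add(S(add(SSZ, Z)), mul(Z, add(SSSZ, Z)))))))
  →15  S(S(S(S(S(add(add(SSZ, Z), mul(Z, add(SSSZ, Z))))))))
  →16  S(S(S(S(S(add(S(add(SZ, Z)), mul(Z, add(SSSZ, Z))))))))
  →17  S(S(S(S(S(S(add(add(SZ, Z), mul(Z, add(SSSZ, Z)))))))))
  →18  S(S(S(S(S(S(add(S(add(Z, Z)), mul(Z, add(SSSZ, Z)))))))))
  →19  S(S(S(S(S(S(S(add(add(Z, Z), mul(Z, add(SSSZ, Z))))))))))
  →20  S(S(S(S(S(S(S(add(Z, mul(Z, add(SSSZ, Z))))))))))
  →21  S(S(S(S(S(S(S(mul(Z, add(SSSZ, Z)))))))))
  →22  S^7(Z)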